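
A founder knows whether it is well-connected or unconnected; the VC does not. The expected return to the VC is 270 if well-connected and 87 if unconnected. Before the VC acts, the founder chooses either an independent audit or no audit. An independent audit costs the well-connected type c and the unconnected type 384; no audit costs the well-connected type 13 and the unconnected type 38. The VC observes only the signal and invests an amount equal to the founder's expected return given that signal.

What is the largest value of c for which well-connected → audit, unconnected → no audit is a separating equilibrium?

196

Under separation: audit → well-connected (pays 270); no audit → unconnected (pays 87).
Unconnected: 87 − 38 = 49 ≥ 270 − 384 = -114. Holds regardless of c. ✓
Well-connected: 270 − c ≥ 87 − 13, so c ≤ 270 − 74 = 196.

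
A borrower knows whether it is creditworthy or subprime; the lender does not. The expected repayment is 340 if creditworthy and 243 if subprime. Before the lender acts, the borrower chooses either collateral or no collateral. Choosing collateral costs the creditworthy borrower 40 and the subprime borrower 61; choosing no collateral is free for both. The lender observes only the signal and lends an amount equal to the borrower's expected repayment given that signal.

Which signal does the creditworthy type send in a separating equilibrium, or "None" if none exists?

Try creditworthy → collateral, subprime → no collateral:
  Under separation the lender infers type exactly: collateral → creditworthy (pays 340), no collateral → subprime (pays 243).
  Creditworthy: collateral gives 340 − 40 = 300; no collateral gives 243 − 0 = 243. No deviation. ✓
  Subprime: no collateral gives 243 − 0 = 243; collateral gives 340 − 61 = 279. Would deviate. ✗
Try creditworthy → no collateral, subprime → collateral:
  Under separation the lender infers type exactly: no collateral → creditworthy (pays 340), collateral → subprime (pays 243).
  Creditworthy: no collateral gives 340 − 0 = 340; collateral gives 243 − 40 = 203. No deviation. ✓
  Subprime: collateral gives 243 − 61 = 182; no collateral gives 340 − 0 = 340. Would deviate. ✗
Neither assignment is incentive-compatible.

None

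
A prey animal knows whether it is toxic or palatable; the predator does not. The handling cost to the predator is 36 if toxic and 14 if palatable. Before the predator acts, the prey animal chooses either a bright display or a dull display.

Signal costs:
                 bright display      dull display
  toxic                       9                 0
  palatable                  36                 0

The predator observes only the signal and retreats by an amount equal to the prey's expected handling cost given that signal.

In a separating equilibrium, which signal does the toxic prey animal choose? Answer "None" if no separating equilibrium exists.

bright display

Try toxic → bright display, palatable → dull display:
  If types separate, bright display earns payment 36 and dull display earns 14.
  Toxic: bright display gives 36 − 9 = 27; dull display gives 14 − 0 = 14. No deviation. ✓
  Palatable: dull display gives 14 − 0 = 14; bright display gives 36 − 36 = 0. No deviation. ✓
Both hold — the toxic type sends bright display.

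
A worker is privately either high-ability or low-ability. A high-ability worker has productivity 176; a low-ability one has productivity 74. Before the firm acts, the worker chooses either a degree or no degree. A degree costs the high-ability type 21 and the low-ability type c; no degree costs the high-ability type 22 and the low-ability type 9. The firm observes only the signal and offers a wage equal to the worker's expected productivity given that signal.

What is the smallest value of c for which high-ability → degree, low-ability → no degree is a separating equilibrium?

Under separation: degree → high-ability (pays 176); no degree → low-ability (pays 74).
High-ability: 176 − 21 = 155 ≥ 74 − 22 = 52. Holds regardless of c. ✓
Low-ability: 74 − 9 ≥ 176 − c, so c ≥ 176 − 65 = 111.

111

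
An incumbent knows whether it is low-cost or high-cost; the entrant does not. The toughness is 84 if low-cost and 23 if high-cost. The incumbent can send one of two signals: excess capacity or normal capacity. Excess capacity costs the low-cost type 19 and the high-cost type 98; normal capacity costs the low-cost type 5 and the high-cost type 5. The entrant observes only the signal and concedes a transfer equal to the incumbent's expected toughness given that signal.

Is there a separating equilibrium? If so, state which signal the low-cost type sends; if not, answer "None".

excess capacity

Try low-cost → excess capacity, high-cost → normal capacity:
  If types separate, excess capacity earns payment 84 and normal capacity earns 23.
  Low-cost: excess capacity gives 84 − 19 = 65; normal capacity gives 23 − 5 = 18. No deviation. ✓
  High-cost: normal capacity gives 23 − 5 = 18; excess capacity gives 84 − 98 = -14. No deviation. ✓
Both hold — the low-cost type sends excess capacity.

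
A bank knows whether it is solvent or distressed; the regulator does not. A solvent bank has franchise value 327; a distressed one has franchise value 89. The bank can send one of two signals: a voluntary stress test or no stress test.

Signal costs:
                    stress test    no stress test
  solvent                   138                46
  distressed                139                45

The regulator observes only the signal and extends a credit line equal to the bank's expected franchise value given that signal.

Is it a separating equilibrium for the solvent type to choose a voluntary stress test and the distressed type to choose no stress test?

No

If types separate, stress test earns payment 327 and no stress test earns 89.
Solvent: stress test gives 327 − 138 = 189; no stress test gives 89 − 46 = 43. No deviation. ✓
Distressed: no stress test gives 89 − 45 = 44; stress test gives 327 − 139 = 188. Would deviate. ✗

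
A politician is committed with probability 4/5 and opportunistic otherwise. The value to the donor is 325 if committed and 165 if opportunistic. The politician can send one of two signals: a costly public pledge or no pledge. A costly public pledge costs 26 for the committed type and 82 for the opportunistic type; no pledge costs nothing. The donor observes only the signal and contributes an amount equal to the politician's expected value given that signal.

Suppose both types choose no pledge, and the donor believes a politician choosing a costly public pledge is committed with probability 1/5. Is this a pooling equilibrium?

At the pooled signal (no pledge) the donor holds the prior 4/5 and pays 4/5·325 + 1/5·165 = 293. Off-path (pledge) belief 1/5 gives 1/5·325 + 4/5·165 = 197.
Committed: no pledge gives 293 − 0 = 293; pledge gives 197 − 26 = 171. Stays. ✓
Opportunistic: no pledge gives 293 − 0 = 293; pledge gives 197 − 82 = 115. Stays. ✓

Yes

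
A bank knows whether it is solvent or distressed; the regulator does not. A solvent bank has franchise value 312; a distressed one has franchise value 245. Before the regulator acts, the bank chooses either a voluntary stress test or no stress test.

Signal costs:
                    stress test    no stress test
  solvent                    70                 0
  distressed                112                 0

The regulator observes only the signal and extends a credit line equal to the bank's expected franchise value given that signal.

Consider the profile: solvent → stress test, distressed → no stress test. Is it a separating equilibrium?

If types separate, stress test earns payment 312 and no stress test earns 245.
Solvent: stress test gives 312 − 70 = 242; no stress test gives 245 − 0 = 245. Would deviate. ✗
Distressed: no stress test gives 245 − 0 = 245; stress test gives 312 − 112 = 200. No deviation. ✓

No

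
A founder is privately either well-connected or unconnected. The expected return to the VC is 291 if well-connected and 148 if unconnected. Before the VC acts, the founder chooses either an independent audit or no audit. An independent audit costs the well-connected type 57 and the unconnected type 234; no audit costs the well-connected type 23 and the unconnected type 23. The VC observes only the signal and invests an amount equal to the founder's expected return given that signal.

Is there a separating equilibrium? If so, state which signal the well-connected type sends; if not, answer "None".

audit

Try well-connected → audit, unconnected → no audit:
  If types separate, audit earns payment 291 and no audit earns 148.
  Well-connected: audit gives 291 − 57 = 234; no audit gives 148 − 23 = 125. No deviation. ✓
  Unconnected: no audit gives 148 − 23 = 125; audit gives 291 − 234 = 57. No deviation. ✓
Both hold — the well-connected type sends audit.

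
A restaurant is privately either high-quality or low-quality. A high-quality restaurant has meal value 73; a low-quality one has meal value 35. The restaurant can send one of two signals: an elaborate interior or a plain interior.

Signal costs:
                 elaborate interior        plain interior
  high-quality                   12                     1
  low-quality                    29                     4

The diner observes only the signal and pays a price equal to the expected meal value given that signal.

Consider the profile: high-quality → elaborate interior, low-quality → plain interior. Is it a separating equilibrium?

Under separation the diner infers type exactly: elaborate interior → high-quality (pays 73), plain interior → low-quality (pays 35).
High-quality: elaborate interior gives 73 − 12 = 61; plain interior gives 35 − 1 = 34. No deviation. ✓
Low-quality: plain interior gives 35 − 4 = 31; elaborate interior gives 73 − 29 = 44. Would deviate. ✗

No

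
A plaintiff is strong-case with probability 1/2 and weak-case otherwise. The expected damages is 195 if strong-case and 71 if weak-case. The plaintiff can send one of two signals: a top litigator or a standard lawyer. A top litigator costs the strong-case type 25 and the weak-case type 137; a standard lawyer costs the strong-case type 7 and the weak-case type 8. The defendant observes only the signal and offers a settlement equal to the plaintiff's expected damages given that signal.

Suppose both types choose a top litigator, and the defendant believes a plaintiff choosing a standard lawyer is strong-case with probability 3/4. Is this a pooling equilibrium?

No

At the pooled signal (top litigator) the defendant holds the prior 1/2 and pays 1/2·195 + 1/2·71 = 133. Off-path (standard lawyer) belief 3/4 gives 3/4·195 + 1/4·71 = 164.
Strong-case: top litigator gives 133 − 25 = 108; standard lawyer gives 164 − 7 = 157. Deviates. ✗
Weak-case: top litigator gives 133 − 137 = -4; standard lawyer gives 164 − 8 = 156. Deviates. ✗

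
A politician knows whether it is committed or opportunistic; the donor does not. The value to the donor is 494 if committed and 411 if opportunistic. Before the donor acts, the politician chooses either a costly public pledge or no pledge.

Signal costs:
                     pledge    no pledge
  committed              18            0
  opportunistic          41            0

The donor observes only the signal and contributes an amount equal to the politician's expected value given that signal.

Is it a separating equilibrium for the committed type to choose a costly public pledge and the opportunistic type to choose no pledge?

No

If types separate, pledge earns payment 494 and no pledge earns 411.
Committed: pledge gives 494 − 18 = 476; no pledge gives 411 − 0 = 411. No deviation. ✓
Opportunistic: no pledge gives 411 − 0 = 411; pledge gives 494 − 41 = 453. Would deviate. ✗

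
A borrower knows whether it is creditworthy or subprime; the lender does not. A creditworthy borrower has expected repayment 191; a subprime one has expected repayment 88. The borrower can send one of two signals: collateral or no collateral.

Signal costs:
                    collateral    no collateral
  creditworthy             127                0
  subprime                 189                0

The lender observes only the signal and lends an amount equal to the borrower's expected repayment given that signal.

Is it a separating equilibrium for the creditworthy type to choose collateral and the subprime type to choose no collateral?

No

If types separate, collateral earns payment 191 and no collateral earns 88.
Creditworthy: collateral gives 191 − 127 = 64; no collateral gives 88 − 0 = 88. Would deviate. ✗
Subprime: no collateral gives 88 − 0 = 88; collateral gives 191 − 189 = 2. No deviation. ✓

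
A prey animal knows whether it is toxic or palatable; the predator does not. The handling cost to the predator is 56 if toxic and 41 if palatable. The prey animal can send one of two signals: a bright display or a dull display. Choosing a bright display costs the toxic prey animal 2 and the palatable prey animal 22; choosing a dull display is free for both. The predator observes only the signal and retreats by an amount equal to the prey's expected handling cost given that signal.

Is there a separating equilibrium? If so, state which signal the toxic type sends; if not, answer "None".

Try toxic → bright display, palatable → dull display:
  Under separation the predator infers type exactly: bright display → toxic (pays 56), dull display → palatable (pays 41).
  Toxic: bright display gives 56 − 2 = 54; dull display gives 41 − 0 = 41. No deviation. ✓
  Palatable: dull display gives 41 − 0 = 41; bright display gives 56 − 22 = 34. No deviation. ✓
Both hold — the toxic type sends bright display.

bright display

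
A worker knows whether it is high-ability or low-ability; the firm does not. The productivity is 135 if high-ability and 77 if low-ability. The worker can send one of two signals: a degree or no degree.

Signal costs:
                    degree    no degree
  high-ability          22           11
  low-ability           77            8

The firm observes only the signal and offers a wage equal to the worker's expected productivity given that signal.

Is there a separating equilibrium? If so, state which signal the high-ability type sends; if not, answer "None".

Try high-ability → degree, low-ability → no degree:
  If types separate, degree earns payment 135 and no degree earns 77.
  High-ability: degree gives 135 − 22 = 113; no degree gives 77 − 11 = 66. No deviation. ✓
  Low-ability: no degree gives 77 − 8 = 69; degree gives 135 − 77 = 58. No deviation. ✓
Both hold — the high-ability type sends degree.

degree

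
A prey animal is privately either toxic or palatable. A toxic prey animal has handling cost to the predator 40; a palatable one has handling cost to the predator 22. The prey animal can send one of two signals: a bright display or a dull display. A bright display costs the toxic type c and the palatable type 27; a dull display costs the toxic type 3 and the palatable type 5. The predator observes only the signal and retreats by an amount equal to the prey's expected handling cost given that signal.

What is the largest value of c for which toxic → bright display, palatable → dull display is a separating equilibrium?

Under separation: bright display → toxic (pays 40); dull display → palatable (pays 22).
Palatable: 22 − 5 = 17 ≥ 40 − 27 = 13. Holds regardless of c. ✓
Toxic: 40 − c ≥ 22 − 3, so c ≤ 40 − 19 = 21.

21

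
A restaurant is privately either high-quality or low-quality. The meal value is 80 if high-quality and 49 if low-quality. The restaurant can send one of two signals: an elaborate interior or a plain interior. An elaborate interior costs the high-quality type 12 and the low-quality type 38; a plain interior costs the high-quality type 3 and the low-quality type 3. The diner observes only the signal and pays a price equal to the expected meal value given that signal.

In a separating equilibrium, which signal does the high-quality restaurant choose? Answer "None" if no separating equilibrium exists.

Try high-quality → elaborate interior, low-quality → plain interior:
  If types separate, elaborate interior earns payment 80 and plain interior earns 49.
  High-quality: elaborate interior gives 80 − 12 = 68; plain interior gives 49 − 3 = 46. No deviation. ✓
  Low-quality: plain interior gives 49 − 3 = 46; elaborate interior gives 80 − 38 = 42. No deviation. ✓
Both hold — the high-quality type sends elaborate interior.

elaborate interior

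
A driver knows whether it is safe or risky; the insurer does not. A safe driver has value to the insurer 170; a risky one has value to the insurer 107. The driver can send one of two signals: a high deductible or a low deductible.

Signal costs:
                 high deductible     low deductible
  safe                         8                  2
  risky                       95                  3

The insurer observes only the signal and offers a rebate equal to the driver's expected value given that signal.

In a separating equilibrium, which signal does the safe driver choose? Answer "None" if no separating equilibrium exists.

Try safe → high deductible, risky → low deductible:
  If types separate, high deductible earns payment 170 and low deductible earns 107.
  Safe: high deductible gives 170 − 8 = 162; low deductible gives 107 − 2 = 105. No deviation. ✓
  Risky: low deductible gives 107 − 3 = 104; high deductible gives 170 − 95 = 75. No deviation. ✓
Both hold — the safe type sends high deductible.

high deductible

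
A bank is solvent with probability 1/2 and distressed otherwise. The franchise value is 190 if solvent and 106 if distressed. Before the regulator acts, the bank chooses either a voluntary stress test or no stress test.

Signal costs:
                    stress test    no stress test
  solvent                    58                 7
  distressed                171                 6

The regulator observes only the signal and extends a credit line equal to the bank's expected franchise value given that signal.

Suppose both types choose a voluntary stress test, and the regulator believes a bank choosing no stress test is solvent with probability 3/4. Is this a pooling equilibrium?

At the pooled signal (stress test) the regulator holds the prior 1/2 and pays 1/2·190 + 1/2·106 = 148. Off-path (no stress test) belief 3/4 gives 3/4·190 + 1/4·106 = 169.
Solvent: stress test gives 148 − 58 = 90; no stress test gives 169 − 7 = 162. Deviates. ✗
Distressed: stress test gives 148 − 171 = -23; no stress test gives 169 − 6 = 163. Deviates. ✗

No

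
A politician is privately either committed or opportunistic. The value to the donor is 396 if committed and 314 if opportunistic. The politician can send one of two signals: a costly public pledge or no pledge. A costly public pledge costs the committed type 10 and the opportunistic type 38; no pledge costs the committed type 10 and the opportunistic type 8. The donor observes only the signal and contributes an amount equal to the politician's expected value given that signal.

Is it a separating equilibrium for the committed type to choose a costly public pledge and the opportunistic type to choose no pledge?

Under separation the donor infers type exactly: pledge → committed (pays 396), no pledge → opportunistic (pays 314).
Committed: pledge gives 396 − 10 = 386; no pledge gives 314 − 10 = 304. No deviation. ✓
Opportunistic: no pledge gives 314 − 8 = 306; pledge gives 396 − 38 = 358. Would deviate. ✗

No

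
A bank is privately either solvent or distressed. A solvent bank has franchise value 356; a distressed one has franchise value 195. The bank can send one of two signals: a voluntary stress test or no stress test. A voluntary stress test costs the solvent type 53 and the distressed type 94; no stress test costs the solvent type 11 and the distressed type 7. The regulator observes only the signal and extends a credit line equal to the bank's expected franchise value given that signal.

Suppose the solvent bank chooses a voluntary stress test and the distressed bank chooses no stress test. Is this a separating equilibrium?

No

If types separate, stress test earns payment 356 and no stress test earns 195.
Solvent: stress test gives 356 − 53 = 303; no stress test gives 195 − 11 = 184. No deviation. ✓
Distressed: no stress test gives 195 − 7 = 188; stress test gives 356 − 94 = 262. Would deviate. ✗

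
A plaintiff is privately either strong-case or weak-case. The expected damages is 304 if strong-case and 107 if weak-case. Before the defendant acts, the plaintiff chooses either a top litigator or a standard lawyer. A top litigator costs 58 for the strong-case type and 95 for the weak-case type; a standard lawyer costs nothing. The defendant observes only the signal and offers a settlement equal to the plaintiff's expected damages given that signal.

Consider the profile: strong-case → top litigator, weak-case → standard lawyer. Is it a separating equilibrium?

No

Under separation the defendant infers type exactly: top litigator → strong-case (pays 304), standard lawyer → weak-case (pays 107).
Strong-case: top litigator gives 304 − 58 = 246; standard lawyer gives 107 − 0 = 107. No deviation. ✓
Weak-case: standard lawyer gives 107 − 0 = 107; top litigator gives 304 − 95 = 209. Would deviate. ✗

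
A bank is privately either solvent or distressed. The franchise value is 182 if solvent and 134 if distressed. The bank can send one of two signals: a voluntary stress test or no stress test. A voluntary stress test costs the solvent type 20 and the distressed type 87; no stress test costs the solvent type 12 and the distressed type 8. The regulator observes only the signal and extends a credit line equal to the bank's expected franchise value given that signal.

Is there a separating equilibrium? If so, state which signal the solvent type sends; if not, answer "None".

Try solvent → stress test, distressed → no stress test:
  If types separate, stress test earns payment 182 and no stress test earns 134.
  Solvent: stress test gives 182 − 20 = 162; no stress test gives 134 − 12 = 122. No deviation. ✓
  Distressed: no stress test gives 134 − 8 = 126; stress test gives 182 − 87 = 95. No deviation. ✓
Both hold — the solvent type sends stress test.

stress test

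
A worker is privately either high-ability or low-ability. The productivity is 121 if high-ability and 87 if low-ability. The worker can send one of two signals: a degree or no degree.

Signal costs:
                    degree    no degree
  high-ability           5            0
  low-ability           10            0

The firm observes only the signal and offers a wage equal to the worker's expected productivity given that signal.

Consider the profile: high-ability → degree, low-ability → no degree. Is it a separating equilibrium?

No

If types separate, degree earns payment 121 and no degree earns 87.
High-ability: degree gives 121 − 5 = 116; no degree gives 87 − 0 = 87. No deviation. ✓
Low-ability: no degree gives 87 − 0 = 87; degree gives 121 − 10 = 111. Would deviate. ✗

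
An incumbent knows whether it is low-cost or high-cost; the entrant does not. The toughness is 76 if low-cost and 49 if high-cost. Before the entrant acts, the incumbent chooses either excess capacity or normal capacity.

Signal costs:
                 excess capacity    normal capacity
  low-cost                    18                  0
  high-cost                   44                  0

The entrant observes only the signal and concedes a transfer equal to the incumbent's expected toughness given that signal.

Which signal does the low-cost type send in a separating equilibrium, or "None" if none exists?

excess capacity

Try low-cost → excess capacity, high-cost → normal capacity:
  If types separate, excess capacity earns payment 76 and normal capacity earns 49.
  Low-cost: excess capacity gives 76 − 18 = 58; normal capacity gives 49 − 0 = 49. No deviation. ✓
  High-cost: normal capacity gives 49 − 0 = 49; excess capacity gives 76 − 44 = 32. No deviation. ✓
Both hold — the low-cost type sends excess capacity.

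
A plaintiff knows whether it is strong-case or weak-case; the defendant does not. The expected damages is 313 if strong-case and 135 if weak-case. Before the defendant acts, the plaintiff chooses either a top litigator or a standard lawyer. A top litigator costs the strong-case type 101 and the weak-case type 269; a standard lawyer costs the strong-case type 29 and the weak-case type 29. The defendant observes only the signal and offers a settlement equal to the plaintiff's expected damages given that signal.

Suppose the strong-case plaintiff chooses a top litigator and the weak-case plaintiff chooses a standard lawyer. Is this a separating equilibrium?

Yes

If types separate, top litigator earns payment 313 and standard lawyer earns 135.
Strong-case: top litigator gives 313 − 101 = 212; standard lawyer gives 135 − 29 = 106. No deviation. ✓
Weak-case: standard lawyer gives 135 − 29 = 106; top litigator gives 313 − 269 = 44. No deviation. ✓
Neither type gains from mimicking the other.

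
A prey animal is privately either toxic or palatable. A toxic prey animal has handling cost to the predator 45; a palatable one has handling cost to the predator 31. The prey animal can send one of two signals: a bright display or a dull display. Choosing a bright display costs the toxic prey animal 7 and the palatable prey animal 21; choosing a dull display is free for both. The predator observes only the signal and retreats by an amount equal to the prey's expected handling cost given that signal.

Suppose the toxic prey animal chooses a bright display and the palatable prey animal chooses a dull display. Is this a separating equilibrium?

Yes

Under separation the predator infers type exactly: bright display → toxic (pays 45), dull display → palatable (pays 31).
Toxic: bright display gives 45 − 7 = 38; dull display gives 31 − 0 = 31. No deviation. ✓
Palatable: dull display gives 31 − 0 = 31; bright display gives 45 − 21 = 24. No deviation. ✓
Both incentive constraints hold.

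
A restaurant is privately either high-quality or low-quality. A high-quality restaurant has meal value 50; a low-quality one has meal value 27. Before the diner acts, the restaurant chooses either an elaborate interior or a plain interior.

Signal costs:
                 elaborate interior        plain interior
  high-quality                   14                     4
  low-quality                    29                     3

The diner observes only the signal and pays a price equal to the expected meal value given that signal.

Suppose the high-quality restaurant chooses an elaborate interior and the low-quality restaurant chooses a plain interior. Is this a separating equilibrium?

Yes

If types separate, elaborate interior earns payment 50 and plain interior earns 27.
High-quality: elaborate interior gives 50 − 14 = 36; plain interior gives 27 − 4 = 23. No deviation. ✓
Low-quality: plain interior gives 27 − 3 = 24; elaborate interior gives 50 − 29 = 21. No deviation. ✓
Neither type gains from mimicking the other.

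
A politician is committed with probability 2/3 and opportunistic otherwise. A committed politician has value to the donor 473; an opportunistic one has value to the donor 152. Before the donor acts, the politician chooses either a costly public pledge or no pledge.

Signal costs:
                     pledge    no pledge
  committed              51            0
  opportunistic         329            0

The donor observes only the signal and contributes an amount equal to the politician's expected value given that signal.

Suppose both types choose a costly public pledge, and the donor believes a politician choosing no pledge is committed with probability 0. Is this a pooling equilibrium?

No

At the pooled signal (pledge) the donor holds the prior 2/3 and pays 2/3·473 + 1/3·152 = 366. Off-path (no pledge) belief 0 gives 0·473 + 1·152 = 152.
Committed: pledge gives 366 − 51 = 315; no pledge gives 152 − 0 = 152. Stays. ✓
Opportunistic: pledge gives 366 − 329 = 37; no pledge gives 152 − 0 = 152. Deviates. ✗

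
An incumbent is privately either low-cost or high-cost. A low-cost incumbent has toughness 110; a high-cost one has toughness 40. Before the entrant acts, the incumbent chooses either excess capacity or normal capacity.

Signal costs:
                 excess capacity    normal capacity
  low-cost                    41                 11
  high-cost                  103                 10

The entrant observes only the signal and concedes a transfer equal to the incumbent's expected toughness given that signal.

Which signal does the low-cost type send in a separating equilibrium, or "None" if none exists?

excess capacity

Try low-cost → excess capacity, high-cost → normal capacity:
  Under separation the entrant infers type exactly: excess capacity → low-cost (pays 110), normal capacity → high-cost (pays 40).
  Low-cost: excess capacity gives 110 − 41 = 69; normal capacity gives 40 − 11 = 29. No deviation. ✓
  High-cost: normal capacity gives 40 − 10 = 30; excess capacity gives 110 − 103 = 7. No deviation. ✓
Both hold — the low-cost type sends excess capacity.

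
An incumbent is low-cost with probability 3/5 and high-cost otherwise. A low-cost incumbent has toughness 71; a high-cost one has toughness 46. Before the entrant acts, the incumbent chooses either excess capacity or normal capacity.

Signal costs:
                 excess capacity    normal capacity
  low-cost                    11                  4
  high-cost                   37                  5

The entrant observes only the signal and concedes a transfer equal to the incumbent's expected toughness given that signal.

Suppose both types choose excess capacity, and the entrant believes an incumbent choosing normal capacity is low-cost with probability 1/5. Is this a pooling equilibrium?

On the equilibrium path (excess capacity) the entrant holds the prior 3/5 and pays 3/5·71 + 2/5·46 = 61. Off-path (normal capacity) belief 1/5 gives 1/5·71 + 4/5·46 = 51.
Low-cost: excess capacity gives 61 − 11 = 50; normal capacity gives 51 − 4 = 47. Stays. ✓
High-cost: excess capacity gives 61 − 37 = 24; normal capacity gives 51 − 5 = 46. Deviates. ✗

No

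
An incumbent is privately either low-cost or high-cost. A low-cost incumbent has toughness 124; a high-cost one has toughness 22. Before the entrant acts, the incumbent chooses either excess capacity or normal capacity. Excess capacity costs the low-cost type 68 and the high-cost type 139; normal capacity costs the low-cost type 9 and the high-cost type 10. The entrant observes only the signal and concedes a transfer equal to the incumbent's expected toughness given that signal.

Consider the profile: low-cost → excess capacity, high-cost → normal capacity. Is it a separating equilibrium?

Yes

If types separate, excess capacity earns payment 124 and normal capacity earns 22.
Low-cost: excess capacity gives 124 − 68 = 56; normal capacity gives 22 − 9 = 13. No deviation. ✓
High-cost: normal capacity gives 22 − 10 = 12; excess capacity gives 124 − 139 = -15. No deviation. ✓
Neither type gains from mimicking the other.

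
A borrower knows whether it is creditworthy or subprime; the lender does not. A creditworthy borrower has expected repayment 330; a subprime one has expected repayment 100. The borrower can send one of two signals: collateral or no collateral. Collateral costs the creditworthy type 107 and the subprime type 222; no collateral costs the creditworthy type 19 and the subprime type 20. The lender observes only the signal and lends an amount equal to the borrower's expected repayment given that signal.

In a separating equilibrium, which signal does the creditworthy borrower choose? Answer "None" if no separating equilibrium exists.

Try creditworthy → collateral, subprime → no collateral:
  Under separation the lender infers type exactly: collateral → creditworthy (pays 330), no collateral → subprime (pays 100).
  Creditworthy: collateral gives 330 − 107 = 223; no collateral gives 100 − 19 = 81. No deviation. ✓
  Subprime: no collateral gives 100 − 20 = 80; collateral gives 330 − 222 = 108. Would deviate. ✗
Try creditworthy → no collateral, subprime → collateral:
  Under separation the lender infers type exactly: no collateral → creditworthy (pays 330), collateral → subprime (pays 100).
  Creditworthy: no collateral gives 330 − 19 = 311; collateral gives 100 − 107 = -7. No deviation. ✓
  Subprime: collateral gives 100 − 222 = -122; no collateral gives 330 − 20 = 310. Would deviate. ✗
Neither assignment is incentive-compatible.

None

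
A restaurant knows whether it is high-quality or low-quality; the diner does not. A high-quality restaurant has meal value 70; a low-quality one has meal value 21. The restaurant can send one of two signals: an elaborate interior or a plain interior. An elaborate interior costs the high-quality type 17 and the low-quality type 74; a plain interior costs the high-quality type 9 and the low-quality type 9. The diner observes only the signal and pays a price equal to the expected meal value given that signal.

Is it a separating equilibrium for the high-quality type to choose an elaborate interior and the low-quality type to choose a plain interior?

Yes

If types separate, elaborate interior earns payment 70 and plain interior earns 21.
High-quality: elaborate interior gives 70 − 17 = 53; plain interior gives 21 − 9 = 12. No deviation. ✓
Low-quality: plain interior gives 21 − 9 = 12; elaborate interior gives 70 − 74 = -4. No deviation. ✓
Neither type gains from mimicking the other.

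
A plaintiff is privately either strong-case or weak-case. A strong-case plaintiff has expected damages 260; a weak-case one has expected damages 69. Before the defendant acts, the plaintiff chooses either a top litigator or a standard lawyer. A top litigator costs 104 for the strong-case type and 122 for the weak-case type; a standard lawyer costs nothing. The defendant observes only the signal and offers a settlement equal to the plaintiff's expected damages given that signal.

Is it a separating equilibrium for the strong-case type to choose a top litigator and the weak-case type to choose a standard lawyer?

No

If types separate, top litigator earns payment 260 and standard lawyer earns 69.
Strong-case: top litigator gives 260 − 104 = 156; standard lawyer gives 69 − 0 = 69. No deviation. ✓
Weak-case: standard lawyer gives 69 − 0 = 69; top litigator gives 260 − 122 = 138. Would deviate. ✗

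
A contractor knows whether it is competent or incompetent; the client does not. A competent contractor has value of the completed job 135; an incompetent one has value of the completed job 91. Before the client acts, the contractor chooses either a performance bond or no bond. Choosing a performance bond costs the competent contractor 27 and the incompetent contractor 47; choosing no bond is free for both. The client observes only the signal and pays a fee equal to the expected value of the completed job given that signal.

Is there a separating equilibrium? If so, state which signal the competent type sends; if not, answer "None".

Try competent → bond, incompetent → no bond:
  Under separation the client infers type exactly: bond → competent (pays 135), no bond → incompetent (pays 91).
  Competent: bond gives 135 − 27 = 108; no bond gives 91 − 0 = 91. No deviation. ✓
  Incompetent: no bond gives 91 − 0 = 91; bond gives 135 − 47 = 88. No deviation. ✓
Both hold — the competent type sends bond.

bond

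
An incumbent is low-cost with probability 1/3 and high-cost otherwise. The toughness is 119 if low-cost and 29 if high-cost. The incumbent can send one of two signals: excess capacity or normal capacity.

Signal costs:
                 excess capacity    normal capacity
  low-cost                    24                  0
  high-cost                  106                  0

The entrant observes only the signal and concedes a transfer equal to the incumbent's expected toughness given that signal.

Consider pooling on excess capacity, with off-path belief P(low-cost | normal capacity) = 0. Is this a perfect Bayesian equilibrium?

At the pooled signal (excess capacity) the entrant holds the prior 1/3 and pays 1/3·119 + 2/3·29 = 59. Off-path (normal capacity) belief 0 gives 0·119 + 1·29 = 29.
Low-cost: excess capacity gives 59 − 24 = 35; normal capacity gives 29 − 0 = 29. Stays. ✓
High-cost: excess capacity gives 59 − 106 = -47; normal capacity gives 29 − 0 = 29. Deviates. ✗

No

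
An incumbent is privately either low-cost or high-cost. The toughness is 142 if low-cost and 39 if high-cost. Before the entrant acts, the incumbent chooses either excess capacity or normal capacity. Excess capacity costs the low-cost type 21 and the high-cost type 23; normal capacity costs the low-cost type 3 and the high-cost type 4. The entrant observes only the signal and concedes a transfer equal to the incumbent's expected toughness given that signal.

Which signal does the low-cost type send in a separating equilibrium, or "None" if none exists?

Try low-cost → excess capacity, high-cost → normal capacity:
  Under separation the entrant infers type exactly: excess capacity → low-cost (pays 142), normal capacity → high-cost (pays 39).
  Low-cost: excess capacity gives 142 − 21 = 121; normal capacity gives 39 − 3 = 36. No deviation. ✓
  High-cost: normal capacity gives 39 − 4 = 35; excess capacity gives 142 − 23 = 119. Would deviate. ✗
Try low-cost → normal capacity, high-cost → excess capacity:
  Under separation the entrant infers type exactly: normal capacity → low-cost (pays 142), excess capacity → high-cost (pays 39).
  Low-cost: normal capacity gives 142 − 3 = 139; excess capacity gives 39 − 21 = 18. No deviation. ✓
  High-cost: excess capacity gives 39 − 23 = 16; normal capacity gives 142 − 4 = 138. Would deviate. ✗
Neither assignment is incentive-compatible.

None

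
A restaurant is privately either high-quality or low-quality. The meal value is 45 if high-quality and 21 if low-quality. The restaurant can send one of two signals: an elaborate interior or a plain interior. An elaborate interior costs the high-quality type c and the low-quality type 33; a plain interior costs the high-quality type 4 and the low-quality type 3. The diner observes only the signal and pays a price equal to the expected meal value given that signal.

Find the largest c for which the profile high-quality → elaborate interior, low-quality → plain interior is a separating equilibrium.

28

Under separation: elaborate interior → high-quality (pays 45); plain interior → low-quality (pays 21).
Low-quality: 21 − 3 = 18 ≥ 45 − 33 = 12. Holds regardless of c. ✓
High-quality: 45 − c ≥ 21 − 4, so c ≤ 45 − 17 = 28.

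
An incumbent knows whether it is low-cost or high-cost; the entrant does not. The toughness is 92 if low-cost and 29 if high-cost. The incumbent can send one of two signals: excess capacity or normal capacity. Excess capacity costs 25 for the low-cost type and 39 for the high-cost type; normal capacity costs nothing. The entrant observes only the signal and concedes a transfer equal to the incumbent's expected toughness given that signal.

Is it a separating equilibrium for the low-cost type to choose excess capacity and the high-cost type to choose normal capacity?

Under separation the entrant infers type exactly: excess capacity → low-cost (pays 92), normal capacity → high-cost (pays 29).
Low-cost: excess capacity gives 92 − 25 = 67; normal capacity gives 29 − 0 = 29. No deviation. ✓
High-cost: normal capacity gives 29 − 0 = 29; excess capacity gives 92 − 39 = 53. Would deviate. ✗

No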